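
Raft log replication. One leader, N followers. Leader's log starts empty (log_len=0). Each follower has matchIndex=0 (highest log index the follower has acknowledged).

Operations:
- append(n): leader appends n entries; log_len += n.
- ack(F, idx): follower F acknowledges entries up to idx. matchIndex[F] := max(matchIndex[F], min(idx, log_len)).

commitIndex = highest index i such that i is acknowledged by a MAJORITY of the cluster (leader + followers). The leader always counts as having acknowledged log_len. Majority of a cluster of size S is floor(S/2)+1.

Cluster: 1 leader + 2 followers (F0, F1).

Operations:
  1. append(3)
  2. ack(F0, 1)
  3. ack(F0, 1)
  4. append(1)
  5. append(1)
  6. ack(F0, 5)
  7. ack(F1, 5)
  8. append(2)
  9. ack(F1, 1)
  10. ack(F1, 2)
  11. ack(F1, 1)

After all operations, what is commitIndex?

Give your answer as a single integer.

Answer: 5

Derivation:
Op 1: append 3 -> log_len=3
Op 2: F0 acks idx 1 -> match: F0=1 F1=0; commitIndex=1
Op 3: F0 acks idx 1 -> match: F0=1 F1=0; commitIndex=1
Op 4: append 1 -> log_len=4
Op 5: append 1 -> log_len=5
Op 6: F0 acks idx 5 -> match: F0=5 F1=0; commitIndex=5
Op 7: F1 acks idx 5 -> match: F0=5 F1=5; commitIndex=5
Op 8: append 2 -> log_len=7
Op 9: F1 acks idx 1 -> match: F0=5 F1=5; commitIndex=5
Op 10: F1 acks idx 2 -> match: F0=5 F1=5; commitIndex=5
Op 11: F1 acks idx 1 -> match: F0=5 F1=5; commitIndex=5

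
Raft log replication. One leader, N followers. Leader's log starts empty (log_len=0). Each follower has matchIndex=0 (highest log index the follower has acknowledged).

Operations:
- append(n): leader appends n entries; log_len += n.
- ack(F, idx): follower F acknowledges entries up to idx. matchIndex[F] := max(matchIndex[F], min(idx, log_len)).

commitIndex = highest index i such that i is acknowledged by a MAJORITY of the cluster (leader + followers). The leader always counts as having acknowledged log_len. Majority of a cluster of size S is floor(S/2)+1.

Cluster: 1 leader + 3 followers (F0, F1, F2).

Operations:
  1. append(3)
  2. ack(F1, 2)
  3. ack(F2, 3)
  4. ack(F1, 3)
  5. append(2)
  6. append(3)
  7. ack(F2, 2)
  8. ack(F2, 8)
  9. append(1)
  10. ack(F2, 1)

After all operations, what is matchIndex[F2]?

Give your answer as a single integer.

Answer: 8

Derivation:
Op 1: append 3 -> log_len=3
Op 2: F1 acks idx 2 -> match: F0=0 F1=2 F2=0; commitIndex=0
Op 3: F2 acks idx 3 -> match: F0=0 F1=2 F2=3; commitIndex=2
Op 4: F1 acks idx 3 -> match: F0=0 F1=3 F2=3; commitIndex=3
Op 5: append 2 -> log_len=5
Op 6: append 3 -> log_len=8
Op 7: F2 acks idx 2 -> match: F0=0 F1=3 F2=3; commitIndex=3
Op 8: F2 acks idx 8 -> match: F0=0 F1=3 F2=8; commitIndex=3
Op 9: append 1 -> log_len=9
Op 10: F2 acks idx 1 -> match: F0=0 F1=3 F2=8; commitIndex=3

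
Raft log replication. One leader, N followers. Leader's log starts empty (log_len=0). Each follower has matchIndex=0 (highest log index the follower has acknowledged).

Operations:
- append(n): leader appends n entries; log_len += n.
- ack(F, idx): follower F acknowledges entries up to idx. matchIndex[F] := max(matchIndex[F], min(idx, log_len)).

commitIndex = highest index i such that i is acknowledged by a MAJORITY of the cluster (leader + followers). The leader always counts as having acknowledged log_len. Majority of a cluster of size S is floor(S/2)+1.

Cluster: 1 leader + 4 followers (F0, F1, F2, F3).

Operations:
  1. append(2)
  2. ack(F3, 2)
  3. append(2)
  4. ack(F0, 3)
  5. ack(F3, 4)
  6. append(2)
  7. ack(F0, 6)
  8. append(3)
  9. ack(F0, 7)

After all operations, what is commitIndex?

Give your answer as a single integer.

Op 1: append 2 -> log_len=2
Op 2: F3 acks idx 2 -> match: F0=0 F1=0 F2=0 F3=2; commitIndex=0
Op 3: append 2 -> log_len=4
Op 4: F0 acks idx 3 -> match: F0=3 F1=0 F2=0 F3=2; commitIndex=2
Op 5: F3 acks idx 4 -> match: F0=3 F1=0 F2=0 F3=4; commitIndex=3
Op 6: append 2 -> log_len=6
Op 7: F0 acks idx 6 -> match: F0=6 F1=0 F2=0 F3=4; commitIndex=4
Op 8: append 3 -> log_len=9
Op 9: F0 acks idx 7 -> match: F0=7 F1=0 F2=0 F3=4; commitIndex=4

Answer: 4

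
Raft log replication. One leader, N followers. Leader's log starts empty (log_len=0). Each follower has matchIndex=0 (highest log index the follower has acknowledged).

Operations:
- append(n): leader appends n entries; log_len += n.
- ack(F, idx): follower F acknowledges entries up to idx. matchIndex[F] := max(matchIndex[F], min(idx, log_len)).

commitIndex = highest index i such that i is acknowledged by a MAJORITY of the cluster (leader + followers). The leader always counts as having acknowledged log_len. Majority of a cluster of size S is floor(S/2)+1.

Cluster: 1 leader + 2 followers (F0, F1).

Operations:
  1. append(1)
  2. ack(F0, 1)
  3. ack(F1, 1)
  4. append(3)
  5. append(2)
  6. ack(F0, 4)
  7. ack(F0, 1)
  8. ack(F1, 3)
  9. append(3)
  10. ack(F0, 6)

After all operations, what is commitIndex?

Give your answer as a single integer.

Answer: 6

Derivation:
Op 1: append 1 -> log_len=1
Op 2: F0 acks idx 1 -> match: F0=1 F1=0; commitIndex=1
Op 3: F1 acks idx 1 -> match: F0=1 F1=1; commitIndex=1
Op 4: append 3 -> log_len=4
Op 5: append 2 -> log_len=6
Op 6: F0 acks idx 4 -> match: F0=4 F1=1; commitIndex=4
Op 7: F0 acks idx 1 -> match: F0=4 F1=1; commitIndex=4
Op 8: F1 acks idx 3 -> match: F0=4 F1=3; commitIndex=4
Op 9: append 3 -> log_len=9
Op 10: F0 acks idx 6 -> match: F0=6 F1=3; commitIndex=6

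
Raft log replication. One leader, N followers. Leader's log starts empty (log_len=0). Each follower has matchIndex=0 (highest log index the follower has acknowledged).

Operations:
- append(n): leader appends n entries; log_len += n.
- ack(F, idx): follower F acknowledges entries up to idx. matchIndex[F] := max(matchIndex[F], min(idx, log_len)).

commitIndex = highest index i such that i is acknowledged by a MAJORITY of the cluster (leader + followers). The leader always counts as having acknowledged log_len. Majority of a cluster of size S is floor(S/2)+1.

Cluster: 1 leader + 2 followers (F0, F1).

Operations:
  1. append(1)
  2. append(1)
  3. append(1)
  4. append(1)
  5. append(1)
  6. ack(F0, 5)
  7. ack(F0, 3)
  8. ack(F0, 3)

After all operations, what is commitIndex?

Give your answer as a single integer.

Answer: 5

Derivation:
Op 1: append 1 -> log_len=1
Op 2: append 1 -> log_len=2
Op 3: append 1 -> log_len=3
Op 4: append 1 -> log_len=4
Op 5: append 1 -> log_len=5
Op 6: F0 acks idx 5 -> match: F0=5 F1=0; commitIndex=5
Op 7: F0 acks idx 3 -> match: F0=5 F1=0; commitIndex=5
Op 8: F0 acks idx 3 -> match: F0=5 F1=0; commitIndex=5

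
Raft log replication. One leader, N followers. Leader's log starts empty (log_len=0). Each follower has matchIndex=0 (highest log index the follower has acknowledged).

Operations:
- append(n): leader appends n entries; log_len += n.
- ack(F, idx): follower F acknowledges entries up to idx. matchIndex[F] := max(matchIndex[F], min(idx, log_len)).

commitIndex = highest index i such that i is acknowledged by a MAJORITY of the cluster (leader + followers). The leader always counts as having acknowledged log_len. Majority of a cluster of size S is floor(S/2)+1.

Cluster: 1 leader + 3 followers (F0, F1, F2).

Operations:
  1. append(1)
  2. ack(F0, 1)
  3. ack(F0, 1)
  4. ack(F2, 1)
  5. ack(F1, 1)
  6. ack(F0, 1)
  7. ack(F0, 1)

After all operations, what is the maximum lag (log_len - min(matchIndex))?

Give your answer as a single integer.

Op 1: append 1 -> log_len=1
Op 2: F0 acks idx 1 -> match: F0=1 F1=0 F2=0; commitIndex=0
Op 3: F0 acks idx 1 -> match: F0=1 F1=0 F2=0; commitIndex=0
Op 4: F2 acks idx 1 -> match: F0=1 F1=0 F2=1; commitIndex=1
Op 5: F1 acks idx 1 -> match: F0=1 F1=1 F2=1; commitIndex=1
Op 6: F0 acks idx 1 -> match: F0=1 F1=1 F2=1; commitIndex=1
Op 7: F0 acks idx 1 -> match: F0=1 F1=1 F2=1; commitIndex=1

Answer: 0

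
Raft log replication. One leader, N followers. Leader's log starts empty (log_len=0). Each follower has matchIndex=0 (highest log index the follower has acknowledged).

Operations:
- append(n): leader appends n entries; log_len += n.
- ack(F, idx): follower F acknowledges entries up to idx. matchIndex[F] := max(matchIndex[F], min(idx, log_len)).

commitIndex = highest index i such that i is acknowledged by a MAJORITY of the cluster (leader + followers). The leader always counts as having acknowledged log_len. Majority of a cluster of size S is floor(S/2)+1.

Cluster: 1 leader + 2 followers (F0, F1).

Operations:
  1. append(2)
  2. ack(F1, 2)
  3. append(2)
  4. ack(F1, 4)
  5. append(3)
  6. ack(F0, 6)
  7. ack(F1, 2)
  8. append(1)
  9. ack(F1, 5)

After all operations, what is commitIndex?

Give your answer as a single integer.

Op 1: append 2 -> log_len=2
Op 2: F1 acks idx 2 -> match: F0=0 F1=2; commitIndex=2
Op 3: append 2 -> log_len=4
Op 4: F1 acks idx 4 -> match: F0=0 F1=4; commitIndex=4
Op 5: append 3 -> log_len=7
Op 6: F0 acks idx 6 -> match: F0=6 F1=4; commitIndex=6
Op 7: F1 acks idx 2 -> match: F0=6 F1=4; commitIndex=6
Op 8: append 1 -> log_len=8
Op 9: F1 acks idx 5 -> match: F0=6 F1=5; commitIndex=6

Answer: 6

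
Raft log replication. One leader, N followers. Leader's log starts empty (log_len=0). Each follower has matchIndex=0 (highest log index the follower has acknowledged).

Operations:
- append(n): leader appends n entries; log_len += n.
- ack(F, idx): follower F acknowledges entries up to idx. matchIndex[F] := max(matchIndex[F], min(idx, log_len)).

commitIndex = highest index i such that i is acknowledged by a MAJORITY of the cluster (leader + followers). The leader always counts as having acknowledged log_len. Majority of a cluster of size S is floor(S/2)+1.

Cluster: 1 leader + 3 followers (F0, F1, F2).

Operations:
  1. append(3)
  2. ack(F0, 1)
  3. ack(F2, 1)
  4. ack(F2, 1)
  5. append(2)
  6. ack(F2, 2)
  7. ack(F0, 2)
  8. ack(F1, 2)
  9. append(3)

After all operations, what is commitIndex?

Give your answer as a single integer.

Op 1: append 3 -> log_len=3
Op 2: F0 acks idx 1 -> match: F0=1 F1=0 F2=0; commitIndex=0
Op 3: F2 acks idx 1 -> match: F0=1 F1=0 F2=1; commitIndex=1
Op 4: F2 acks idx 1 -> match: F0=1 F1=0 F2=1; commitIndex=1
Op 5: append 2 -> log_len=5
Op 6: F2 acks idx 2 -> match: F0=1 F1=0 F2=2; commitIndex=1
Op 7: F0 acks idx 2 -> match: F0=2 F1=0 F2=2; commitIndex=2
Op 8: F1 acks idx 2 -> match: F0=2 F1=2 F2=2; commitIndex=2
Op 9: append 3 -> log_len=8

Answer: 2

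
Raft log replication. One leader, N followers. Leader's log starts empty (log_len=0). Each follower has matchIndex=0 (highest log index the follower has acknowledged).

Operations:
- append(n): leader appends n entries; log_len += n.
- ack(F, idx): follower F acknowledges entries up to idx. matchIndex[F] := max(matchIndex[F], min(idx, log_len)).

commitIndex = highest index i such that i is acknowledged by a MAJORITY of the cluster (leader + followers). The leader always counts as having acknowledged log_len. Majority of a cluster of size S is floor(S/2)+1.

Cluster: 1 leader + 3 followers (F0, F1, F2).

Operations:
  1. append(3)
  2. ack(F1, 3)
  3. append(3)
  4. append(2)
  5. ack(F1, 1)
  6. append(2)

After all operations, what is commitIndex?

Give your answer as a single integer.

Op 1: append 3 -> log_len=3
Op 2: F1 acks idx 3 -> match: F0=0 F1=3 F2=0; commitIndex=0
Op 3: append 3 -> log_len=6
Op 4: append 2 -> log_len=8
Op 5: F1 acks idx 1 -> match: F0=0 F1=3 F2=0; commitIndex=0
Op 6: append 2 -> log_len=10

Answer: 0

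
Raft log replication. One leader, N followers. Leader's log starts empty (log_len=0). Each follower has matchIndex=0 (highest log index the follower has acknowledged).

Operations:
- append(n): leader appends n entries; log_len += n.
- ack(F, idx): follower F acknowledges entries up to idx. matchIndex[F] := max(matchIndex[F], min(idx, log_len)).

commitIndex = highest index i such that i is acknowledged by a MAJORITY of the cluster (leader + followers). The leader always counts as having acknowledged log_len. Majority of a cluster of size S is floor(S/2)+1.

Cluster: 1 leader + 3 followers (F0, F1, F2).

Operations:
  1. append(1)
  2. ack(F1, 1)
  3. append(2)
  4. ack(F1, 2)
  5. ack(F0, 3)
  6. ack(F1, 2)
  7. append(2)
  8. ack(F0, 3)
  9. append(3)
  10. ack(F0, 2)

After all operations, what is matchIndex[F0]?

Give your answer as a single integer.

Op 1: append 1 -> log_len=1
Op 2: F1 acks idx 1 -> match: F0=0 F1=1 F2=0; commitIndex=0
Op 3: append 2 -> log_len=3
Op 4: F1 acks idx 2 -> match: F0=0 F1=2 F2=0; commitIndex=0
Op 5: F0 acks idx 3 -> match: F0=3 F1=2 F2=0; commitIndex=2
Op 6: F1 acks idx 2 -> match: F0=3 F1=2 F2=0; commitIndex=2
Op 7: append 2 -> log_len=5
Op 8: F0 acks idx 3 -> match: F0=3 F1=2 F2=0; commitIndex=2
Op 9: append 3 -> log_len=8
Op 10: F0 acks idx 2 -> match: F0=3 F1=2 F2=0; commitIndex=2

Answer: 3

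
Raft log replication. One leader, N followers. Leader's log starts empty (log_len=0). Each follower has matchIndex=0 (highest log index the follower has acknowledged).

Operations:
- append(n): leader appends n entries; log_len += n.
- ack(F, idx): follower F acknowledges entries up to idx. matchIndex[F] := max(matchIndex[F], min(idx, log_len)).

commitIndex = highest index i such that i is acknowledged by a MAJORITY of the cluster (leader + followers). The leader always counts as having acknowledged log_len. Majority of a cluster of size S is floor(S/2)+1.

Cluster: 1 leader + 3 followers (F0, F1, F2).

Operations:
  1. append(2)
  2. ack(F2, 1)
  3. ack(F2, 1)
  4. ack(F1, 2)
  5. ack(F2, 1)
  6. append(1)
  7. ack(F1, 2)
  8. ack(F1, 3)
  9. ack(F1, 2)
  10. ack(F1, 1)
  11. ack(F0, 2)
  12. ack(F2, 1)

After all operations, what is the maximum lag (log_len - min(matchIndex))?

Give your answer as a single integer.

Answer: 2

Derivation:
Op 1: append 2 -> log_len=2
Op 2: F2 acks idx 1 -> match: F0=0 F1=0 F2=1; commitIndex=0
Op 3: F2 acks idx 1 -> match: F0=0 F1=0 F2=1; commitIndex=0
Op 4: F1 acks idx 2 -> match: F0=0 F1=2 F2=1; commitIndex=1
Op 5: F2 acks idx 1 -> match: F0=0 F1=2 F2=1; commitIndex=1
Op 6: append 1 -> log_len=3
Op 7: F1 acks idx 2 -> match: F0=0 F1=2 F2=1; commitIndex=1
Op 8: F1 acks idx 3 -> match: F0=0 F1=3 F2=1; commitIndex=1
Op 9: F1 acks idx 2 -> match: F0=0 F1=3 F2=1; commitIndex=1
Op 10: F1 acks idx 1 -> match: F0=0 F1=3 F2=1; commitIndex=1
Op 11: F0 acks idx 2 -> match: F0=2 F1=3 F2=1; commitIndex=2
Op 12: F2 acks idx 1 -> match: F0=2 F1=3 F2=1; commitIndex=2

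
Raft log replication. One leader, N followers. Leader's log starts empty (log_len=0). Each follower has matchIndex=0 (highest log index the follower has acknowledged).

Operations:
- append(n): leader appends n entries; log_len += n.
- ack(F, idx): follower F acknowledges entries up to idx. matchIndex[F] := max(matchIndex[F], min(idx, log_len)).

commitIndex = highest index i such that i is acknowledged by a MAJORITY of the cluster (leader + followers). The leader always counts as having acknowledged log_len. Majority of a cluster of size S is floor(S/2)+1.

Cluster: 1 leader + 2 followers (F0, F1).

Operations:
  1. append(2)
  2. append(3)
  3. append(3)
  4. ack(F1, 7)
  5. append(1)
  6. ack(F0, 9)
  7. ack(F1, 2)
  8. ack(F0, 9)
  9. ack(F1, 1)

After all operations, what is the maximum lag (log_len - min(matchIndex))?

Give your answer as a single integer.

Op 1: append 2 -> log_len=2
Op 2: append 3 -> log_len=5
Op 3: append 3 -> log_len=8
Op 4: F1 acks idx 7 -> match: F0=0 F1=7; commitIndex=7
Op 5: append 1 -> log_len=9
Op 6: F0 acks idx 9 -> match: F0=9 F1=7; commitIndex=9
Op 7: F1 acks idx 2 -> match: F0=9 F1=7; commitIndex=9
Op 8: F0 acks idx 9 -> match: F0=9 F1=7; commitIndex=9
Op 9: F1 acks idx 1 -> match: F0=9 F1=7; commitIndex=9

Answer: 2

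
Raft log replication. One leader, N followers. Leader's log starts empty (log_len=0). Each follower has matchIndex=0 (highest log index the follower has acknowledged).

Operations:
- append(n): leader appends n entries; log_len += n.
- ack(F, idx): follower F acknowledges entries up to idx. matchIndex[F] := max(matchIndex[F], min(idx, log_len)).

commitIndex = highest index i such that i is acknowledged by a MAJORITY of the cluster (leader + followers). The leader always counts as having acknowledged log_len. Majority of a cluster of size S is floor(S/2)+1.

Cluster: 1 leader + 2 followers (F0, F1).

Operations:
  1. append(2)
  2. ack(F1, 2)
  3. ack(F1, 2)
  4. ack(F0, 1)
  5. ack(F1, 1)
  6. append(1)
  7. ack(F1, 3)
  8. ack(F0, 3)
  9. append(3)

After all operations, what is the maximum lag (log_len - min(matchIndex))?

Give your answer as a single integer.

Op 1: append 2 -> log_len=2
Op 2: F1 acks idx 2 -> match: F0=0 F1=2; commitIndex=2
Op 3: F1 acks idx 2 -> match: F0=0 F1=2; commitIndex=2
Op 4: F0 acks idx 1 -> match: F0=1 F1=2; commitIndex=2
Op 5: F1 acks idx 1 -> match: F0=1 F1=2; commitIndex=2
Op 6: append 1 -> log_len=3
Op 7: F1 acks idx 3 -> match: F0=1 F1=3; commitIndex=3
Op 8: F0 acks idx 3 -> match: F0=3 F1=3; commitIndex=3
Op 9: append 3 -> log_len=6

Answer: 3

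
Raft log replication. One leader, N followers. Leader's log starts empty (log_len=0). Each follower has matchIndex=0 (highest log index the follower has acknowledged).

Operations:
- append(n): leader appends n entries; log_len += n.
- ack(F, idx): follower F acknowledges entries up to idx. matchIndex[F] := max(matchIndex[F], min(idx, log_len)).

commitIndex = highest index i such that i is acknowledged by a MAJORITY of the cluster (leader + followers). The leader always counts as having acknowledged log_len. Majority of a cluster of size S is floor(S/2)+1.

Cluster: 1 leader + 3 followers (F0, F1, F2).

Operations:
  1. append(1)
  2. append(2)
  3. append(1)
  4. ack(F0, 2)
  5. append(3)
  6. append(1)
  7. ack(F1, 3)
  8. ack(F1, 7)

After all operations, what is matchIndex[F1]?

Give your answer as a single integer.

Answer: 7

Derivation:
Op 1: append 1 -> log_len=1
Op 2: append 2 -> log_len=3
Op 3: append 1 -> log_len=4
Op 4: F0 acks idx 2 -> match: F0=2 F1=0 F2=0; commitIndex=0
Op 5: append 3 -> log_len=7
Op 6: append 1 -> log_len=8
Op 7: F1 acks idx 3 -> match: F0=2 F1=3 F2=0; commitIndex=2
Op 8: F1 acks idx 7 -> match: F0=2 F1=7 F2=0; commitIndex=2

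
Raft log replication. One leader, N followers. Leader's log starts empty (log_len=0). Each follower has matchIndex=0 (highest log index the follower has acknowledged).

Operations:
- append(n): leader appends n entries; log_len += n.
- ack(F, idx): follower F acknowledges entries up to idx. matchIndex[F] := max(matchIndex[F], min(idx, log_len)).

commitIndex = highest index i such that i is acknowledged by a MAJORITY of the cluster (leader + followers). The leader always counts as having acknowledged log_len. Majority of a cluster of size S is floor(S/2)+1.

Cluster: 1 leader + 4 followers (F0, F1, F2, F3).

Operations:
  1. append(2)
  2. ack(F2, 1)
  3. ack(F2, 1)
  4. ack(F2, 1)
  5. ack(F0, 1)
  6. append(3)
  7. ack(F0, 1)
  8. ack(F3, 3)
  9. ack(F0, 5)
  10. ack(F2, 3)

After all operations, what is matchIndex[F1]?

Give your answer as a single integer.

Op 1: append 2 -> log_len=2
Op 2: F2 acks idx 1 -> match: F0=0 F1=0 F2=1 F3=0; commitIndex=0
Op 3: F2 acks idx 1 -> match: F0=0 F1=0 F2=1 F3=0; commitIndex=0
Op 4: F2 acks idx 1 -> match: F0=0 F1=0 F2=1 F3=0; commitIndex=0
Op 5: F0 acks idx 1 -> match: F0=1 F1=0 F2=1 F3=0; commitIndex=1
Op 6: append 3 -> log_len=5
Op 7: F0 acks idx 1 -> match: F0=1 F1=0 F2=1 F3=0; commitIndex=1
Op 8: F3 acks idx 3 -> match: F0=1 F1=0 F2=1 F3=3; commitIndex=1
Op 9: F0 acks idx 5 -> match: F0=5 F1=0 F2=1 F3=3; commitIndex=3
Op 10: F2 acks idx 3 -> match: F0=5 F1=0 F2=3 F3=3; commitIndex=3

Answer: 0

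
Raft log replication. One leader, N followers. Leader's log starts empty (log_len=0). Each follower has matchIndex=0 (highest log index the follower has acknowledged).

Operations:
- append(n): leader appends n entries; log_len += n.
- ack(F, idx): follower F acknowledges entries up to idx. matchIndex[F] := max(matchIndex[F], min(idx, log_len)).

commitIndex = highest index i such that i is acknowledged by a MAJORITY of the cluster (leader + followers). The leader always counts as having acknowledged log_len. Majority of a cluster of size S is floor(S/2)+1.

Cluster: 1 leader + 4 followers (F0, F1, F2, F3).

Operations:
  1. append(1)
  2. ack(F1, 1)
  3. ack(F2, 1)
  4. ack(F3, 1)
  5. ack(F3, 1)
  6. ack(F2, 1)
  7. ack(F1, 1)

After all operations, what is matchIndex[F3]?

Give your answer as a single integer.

Answer: 1

Derivation:
Op 1: append 1 -> log_len=1
Op 2: F1 acks idx 1 -> match: F0=0 F1=1 F2=0 F3=0; commitIndex=0
Op 3: F2 acks idx 1 -> match: F0=0 F1=1 F2=1 F3=0; commitIndex=1
Op 4: F3 acks idx 1 -> match: F0=0 F1=1 F2=1 F3=1; commitIndex=1
Op 5: F3 acks idx 1 -> match: F0=0 F1=1 F2=1 F3=1; commitIndex=1
Op 6: F2 acks idx 1 -> match: F0=0 F1=1 F2=1 F3=1; commitIndex=1
Op 7: F1 acks idx 1 -> match: F0=0 F1=1 F2=1 F3=1; commitIndex=1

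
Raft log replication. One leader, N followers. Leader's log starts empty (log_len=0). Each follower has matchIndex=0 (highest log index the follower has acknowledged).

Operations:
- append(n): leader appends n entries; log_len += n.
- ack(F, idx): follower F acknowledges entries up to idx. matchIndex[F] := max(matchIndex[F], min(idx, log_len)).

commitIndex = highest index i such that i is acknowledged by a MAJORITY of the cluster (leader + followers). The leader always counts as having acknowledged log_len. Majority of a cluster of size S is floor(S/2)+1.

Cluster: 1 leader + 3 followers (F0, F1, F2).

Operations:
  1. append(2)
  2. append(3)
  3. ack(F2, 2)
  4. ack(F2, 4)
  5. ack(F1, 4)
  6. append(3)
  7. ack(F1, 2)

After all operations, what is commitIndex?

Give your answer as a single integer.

Answer: 4

Derivation:
Op 1: append 2 -> log_len=2
Op 2: append 3 -> log_len=5
Op 3: F2 acks idx 2 -> match: F0=0 F1=0 F2=2; commitIndex=0
Op 4: F2 acks idx 4 -> match: F0=0 F1=0 F2=4; commitIndex=0
Op 5: F1 acks idx 4 -> match: F0=0 F1=4 F2=4; commitIndex=4
Op 6: append 3 -> log_len=8
Op 7: F1 acks idx 2 -> match: F0=0 F1=4 F2=4; commitIndex=4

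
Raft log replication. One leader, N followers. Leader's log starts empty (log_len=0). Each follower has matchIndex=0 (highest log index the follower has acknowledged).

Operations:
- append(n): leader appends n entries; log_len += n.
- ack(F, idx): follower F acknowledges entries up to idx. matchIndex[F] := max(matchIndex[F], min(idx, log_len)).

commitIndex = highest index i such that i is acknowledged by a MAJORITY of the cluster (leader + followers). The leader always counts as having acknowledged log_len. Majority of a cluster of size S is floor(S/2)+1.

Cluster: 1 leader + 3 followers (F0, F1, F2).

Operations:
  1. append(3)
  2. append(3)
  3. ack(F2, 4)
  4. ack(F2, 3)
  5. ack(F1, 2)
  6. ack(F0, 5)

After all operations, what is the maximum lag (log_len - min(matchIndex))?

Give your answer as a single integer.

Answer: 4

Derivation:
Op 1: append 3 -> log_len=3
Op 2: append 3 -> log_len=6
Op 3: F2 acks idx 4 -> match: F0=0 F1=0 F2=4; commitIndex=0
Op 4: F2 acks idx 3 -> match: F0=0 F1=0 F2=4; commitIndex=0
Op 5: F1 acks idx 2 -> match: F0=0 F1=2 F2=4; commitIndex=2
Op 6: F0 acks idx 5 -> match: F0=5 F1=2 F2=4; commitIndex=4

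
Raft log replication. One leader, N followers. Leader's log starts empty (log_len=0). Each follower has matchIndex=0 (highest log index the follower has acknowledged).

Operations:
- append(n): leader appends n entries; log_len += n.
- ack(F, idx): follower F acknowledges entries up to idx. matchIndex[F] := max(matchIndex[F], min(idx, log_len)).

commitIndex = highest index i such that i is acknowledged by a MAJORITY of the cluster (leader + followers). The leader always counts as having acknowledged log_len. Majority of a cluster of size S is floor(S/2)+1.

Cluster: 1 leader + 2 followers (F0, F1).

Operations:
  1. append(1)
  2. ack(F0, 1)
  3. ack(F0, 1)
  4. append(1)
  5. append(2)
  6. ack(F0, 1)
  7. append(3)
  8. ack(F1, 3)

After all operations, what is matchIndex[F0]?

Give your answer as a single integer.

Answer: 1

Derivation:
Op 1: append 1 -> log_len=1
Op 2: F0 acks idx 1 -> match: F0=1 F1=0; commitIndex=1
Op 3: F0 acks idx 1 -> match: F0=1 F1=0; commitIndex=1
Op 4: append 1 -> log_len=2
Op 5: append 2 -> log_len=4
Op 6: F0 acks idx 1 -> match: F0=1 F1=0; commitIndex=1
Op 7: append 3 -> log_len=7
Op 8: F1 acks idx 3 -> match: F0=1 F1=3; commitIndex=3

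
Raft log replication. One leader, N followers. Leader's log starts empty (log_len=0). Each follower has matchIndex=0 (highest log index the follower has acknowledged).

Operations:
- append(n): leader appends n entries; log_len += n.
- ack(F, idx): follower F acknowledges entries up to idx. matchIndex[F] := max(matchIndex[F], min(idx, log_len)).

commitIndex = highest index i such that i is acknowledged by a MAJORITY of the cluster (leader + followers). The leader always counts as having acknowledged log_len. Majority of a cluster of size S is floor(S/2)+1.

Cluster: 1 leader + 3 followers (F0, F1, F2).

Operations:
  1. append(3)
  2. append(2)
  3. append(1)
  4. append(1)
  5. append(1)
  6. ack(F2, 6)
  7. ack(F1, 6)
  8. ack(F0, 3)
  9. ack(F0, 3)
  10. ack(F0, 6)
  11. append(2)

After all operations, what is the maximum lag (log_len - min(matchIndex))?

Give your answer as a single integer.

Op 1: append 3 -> log_len=3
Op 2: append 2 -> log_len=5
Op 3: append 1 -> log_len=6
Op 4: append 1 -> log_len=7
Op 5: append 1 -> log_len=8
Op 6: F2 acks idx 6 -> match: F0=0 F1=0 F2=6; commitIndex=0
Op 7: F1 acks idx 6 -> match: F0=0 F1=6 F2=6; commitIndex=6
Op 8: F0 acks idx 3 -> match: F0=3 F1=6 F2=6; commitIndex=6
Op 9: F0 acks idx 3 -> match: F0=3 F1=6 F2=6; commitIndex=6
Op 10: F0 acks idx 6 -> match: F0=6 F1=6 F2=6; commitIndex=6
Op 11: append 2 -> log_len=10

Answer: 4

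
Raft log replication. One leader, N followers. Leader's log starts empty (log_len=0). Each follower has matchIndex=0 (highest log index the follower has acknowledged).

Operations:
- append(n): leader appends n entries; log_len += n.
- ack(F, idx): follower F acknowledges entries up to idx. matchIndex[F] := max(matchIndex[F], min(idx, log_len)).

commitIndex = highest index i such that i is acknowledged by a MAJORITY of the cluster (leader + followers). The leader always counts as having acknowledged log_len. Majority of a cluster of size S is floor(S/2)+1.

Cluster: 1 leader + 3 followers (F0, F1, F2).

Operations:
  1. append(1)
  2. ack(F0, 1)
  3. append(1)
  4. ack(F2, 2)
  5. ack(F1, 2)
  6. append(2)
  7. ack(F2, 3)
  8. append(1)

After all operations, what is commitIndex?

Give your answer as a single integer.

Answer: 2

Derivation:
Op 1: append 1 -> log_len=1
Op 2: F0 acks idx 1 -> match: F0=1 F1=0 F2=0; commitIndex=0
Op 3: append 1 -> log_len=2
Op 4: F2 acks idx 2 -> match: F0=1 F1=0 F2=2; commitIndex=1
Op 5: F1 acks idx 2 -> match: F0=1 F1=2 F2=2; commitIndex=2
Op 6: append 2 -> log_len=4
Op 7: F2 acks idx 3 -> match: F0=1 F1=2 F2=3; commitIndex=2
Op 8: append 1 -> log_len=5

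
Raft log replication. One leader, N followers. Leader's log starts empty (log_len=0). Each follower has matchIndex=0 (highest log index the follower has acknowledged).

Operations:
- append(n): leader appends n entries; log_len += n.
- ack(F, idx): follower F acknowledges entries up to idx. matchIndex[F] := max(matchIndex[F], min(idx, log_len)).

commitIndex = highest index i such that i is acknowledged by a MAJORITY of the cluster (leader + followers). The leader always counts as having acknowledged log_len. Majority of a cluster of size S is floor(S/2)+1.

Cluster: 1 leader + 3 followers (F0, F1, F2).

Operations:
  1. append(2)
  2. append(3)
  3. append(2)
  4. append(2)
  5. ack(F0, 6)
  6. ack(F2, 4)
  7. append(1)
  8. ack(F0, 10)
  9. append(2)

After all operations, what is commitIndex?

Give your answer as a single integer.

Op 1: append 2 -> log_len=2
Op 2: append 3 -> log_len=5
Op 3: append 2 -> log_len=7
Op 4: append 2 -> log_len=9
Op 5: F0 acks idx 6 -> match: F0=6 F1=0 F2=0; commitIndex=0
Op 6: F2 acks idx 4 -> match: F0=6 F1=0 F2=4; commitIndex=4
Op 7: append 1 -> log_len=10
Op 8: F0 acks idx 10 -> match: F0=10 F1=0 F2=4; commitIndex=4
Op 9: append 2 -> log_len=12

Answer: 4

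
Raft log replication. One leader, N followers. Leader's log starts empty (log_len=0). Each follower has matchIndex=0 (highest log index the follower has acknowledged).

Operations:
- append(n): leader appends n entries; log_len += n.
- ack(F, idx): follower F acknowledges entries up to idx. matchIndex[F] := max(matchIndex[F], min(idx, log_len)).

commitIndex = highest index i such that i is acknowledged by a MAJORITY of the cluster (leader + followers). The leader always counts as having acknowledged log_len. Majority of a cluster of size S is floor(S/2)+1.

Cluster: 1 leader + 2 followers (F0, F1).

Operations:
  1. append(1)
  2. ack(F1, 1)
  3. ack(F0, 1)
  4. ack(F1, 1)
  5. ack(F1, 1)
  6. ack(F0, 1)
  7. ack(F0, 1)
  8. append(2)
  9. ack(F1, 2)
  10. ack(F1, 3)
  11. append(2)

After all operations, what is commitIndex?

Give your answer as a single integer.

Answer: 3

Derivation:
Op 1: append 1 -> log_len=1
Op 2: F1 acks idx 1 -> match: F0=0 F1=1; commitIndex=1
Op 3: F0 acks idx 1 -> match: F0=1 F1=1; commitIndex=1
Op 4: F1 acks idx 1 -> match: F0=1 F1=1; commitIndex=1
Op 5: F1 acks idx 1 -> match: F0=1 F1=1; commitIndex=1
Op 6: F0 acks idx 1 -> match: F0=1 F1=1; commitIndex=1
Op 7: F0 acks idx 1 -> match: F0=1 F1=1; commitIndex=1
Op 8: append 2 -> log_len=3
Op 9: F1 acks idx 2 -> match: F0=1 F1=2; commitIndex=2
Op 10: F1 acks idx 3 -> match: F0=1 F1=3; commitIndex=3
Op 11: append 2 -> log_len=5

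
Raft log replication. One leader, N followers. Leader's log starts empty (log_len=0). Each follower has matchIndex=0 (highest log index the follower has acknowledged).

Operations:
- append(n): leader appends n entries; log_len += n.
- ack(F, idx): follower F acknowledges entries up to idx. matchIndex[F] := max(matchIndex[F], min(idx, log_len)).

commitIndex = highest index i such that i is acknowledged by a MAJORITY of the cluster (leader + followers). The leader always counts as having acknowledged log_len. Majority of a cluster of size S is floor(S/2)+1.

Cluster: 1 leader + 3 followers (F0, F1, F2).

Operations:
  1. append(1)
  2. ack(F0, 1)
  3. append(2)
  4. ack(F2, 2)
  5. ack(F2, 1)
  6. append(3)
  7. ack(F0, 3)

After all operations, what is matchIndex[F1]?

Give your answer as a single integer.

Answer: 0

Derivation:
Op 1: append 1 -> log_len=1
Op 2: F0 acks idx 1 -> match: F0=1 F1=0 F2=0; commitIndex=0
Op 3: append 2 -> log_len=3
Op 4: F2 acks idx 2 -> match: F0=1 F1=0 F2=2; commitIndex=1
Op 5: F2 acks idx 1 -> match: F0=1 F1=0 F2=2; commitIndex=1
Op 6: append 3 -> log_len=6
Op 7: F0 acks idx 3 -> match: F0=3 F1=0 F2=2; commitIndex=2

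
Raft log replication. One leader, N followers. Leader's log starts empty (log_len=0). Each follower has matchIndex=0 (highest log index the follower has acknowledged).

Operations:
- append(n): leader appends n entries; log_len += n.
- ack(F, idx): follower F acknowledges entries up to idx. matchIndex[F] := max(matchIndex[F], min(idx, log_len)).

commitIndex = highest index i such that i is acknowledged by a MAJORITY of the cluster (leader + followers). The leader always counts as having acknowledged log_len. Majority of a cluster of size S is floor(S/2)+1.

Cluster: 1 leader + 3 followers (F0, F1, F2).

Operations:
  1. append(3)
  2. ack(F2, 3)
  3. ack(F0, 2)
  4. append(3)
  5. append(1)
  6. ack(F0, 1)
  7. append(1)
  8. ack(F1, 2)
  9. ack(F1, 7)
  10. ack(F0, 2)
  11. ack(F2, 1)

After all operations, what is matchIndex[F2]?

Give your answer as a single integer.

Answer: 3

Derivation:
Op 1: append 3 -> log_len=3
Op 2: F2 acks idx 3 -> match: F0=0 F1=0 F2=3; commitIndex=0
Op 3: F0 acks idx 2 -> match: F0=2 F1=0 F2=3; commitIndex=2
Op 4: append 3 -> log_len=6
Op 5: append 1 -> log_len=7
Op 6: F0 acks idx 1 -> match: F0=2 F1=0 F2=3; commitIndex=2
Op 7: append 1 -> log_len=8
Op 8: F1 acks idx 2 -> match: F0=2 F1=2 F2=3; commitIndex=2
Op 9: F1 acks idx 7 -> match: F0=2 F1=7 F2=3; commitIndex=3
Op 10: F0 acks idx 2 -> match: F0=2 F1=7 F2=3; commitIndex=3
Op 11: F2 acks idx 1 -> match: F0=2 F1=7 F2=3; commitIndex=3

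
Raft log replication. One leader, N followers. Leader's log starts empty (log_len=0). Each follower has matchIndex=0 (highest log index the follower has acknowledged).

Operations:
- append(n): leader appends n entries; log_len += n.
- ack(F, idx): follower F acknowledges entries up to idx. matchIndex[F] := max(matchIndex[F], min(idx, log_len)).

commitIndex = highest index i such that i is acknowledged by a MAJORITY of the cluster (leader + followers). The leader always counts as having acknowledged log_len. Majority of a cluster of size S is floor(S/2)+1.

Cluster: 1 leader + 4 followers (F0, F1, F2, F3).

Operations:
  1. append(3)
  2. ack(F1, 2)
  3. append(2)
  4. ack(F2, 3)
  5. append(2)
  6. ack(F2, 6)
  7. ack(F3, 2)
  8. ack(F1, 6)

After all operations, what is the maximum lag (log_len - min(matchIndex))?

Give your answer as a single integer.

Answer: 7

Derivation:
Op 1: append 3 -> log_len=3
Op 2: F1 acks idx 2 -> match: F0=0 F1=2 F2=0 F3=0; commitIndex=0
Op 3: append 2 -> log_len=5
Op 4: F2 acks idx 3 -> match: F0=0 F1=2 F2=3 F3=0; commitIndex=2
Op 5: append 2 -> log_len=7
Op 6: F2 acks idx 6 -> match: F0=0 F1=2 F2=6 F3=0; commitIndex=2
Op 7: F3 acks idx 2 -> match: F0=0 F1=2 F2=6 F3=2; commitIndex=2
Op 8: F1 acks idx 6 -> match: F0=0 F1=6 F2=6 F3=2; commitIndex=6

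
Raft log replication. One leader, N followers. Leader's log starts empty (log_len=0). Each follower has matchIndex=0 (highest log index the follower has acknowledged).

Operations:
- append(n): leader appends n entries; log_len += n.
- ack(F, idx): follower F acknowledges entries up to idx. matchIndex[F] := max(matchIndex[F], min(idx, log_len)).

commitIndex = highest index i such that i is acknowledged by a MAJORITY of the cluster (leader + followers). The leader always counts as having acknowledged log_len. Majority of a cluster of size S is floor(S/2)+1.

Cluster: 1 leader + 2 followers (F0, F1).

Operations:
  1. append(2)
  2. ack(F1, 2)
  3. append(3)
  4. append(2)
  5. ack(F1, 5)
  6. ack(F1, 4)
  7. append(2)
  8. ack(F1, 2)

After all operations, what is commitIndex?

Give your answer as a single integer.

Answer: 5

Derivation:
Op 1: append 2 -> log_len=2
Op 2: F1 acks idx 2 -> match: F0=0 F1=2; commitIndex=2
Op 3: append 3 -> log_len=5
Op 4: append 2 -> log_len=7
Op 5: F1 acks idx 5 -> match: F0=0 F1=5; commitIndex=5
Op 6: F1 acks idx 4 -> match: F0=0 F1=5; commitIndex=5
Op 7: append 2 -> log_len=9
Op 8: F1 acks idx 2 -> match: F0=0 F1=5; commitIndex=5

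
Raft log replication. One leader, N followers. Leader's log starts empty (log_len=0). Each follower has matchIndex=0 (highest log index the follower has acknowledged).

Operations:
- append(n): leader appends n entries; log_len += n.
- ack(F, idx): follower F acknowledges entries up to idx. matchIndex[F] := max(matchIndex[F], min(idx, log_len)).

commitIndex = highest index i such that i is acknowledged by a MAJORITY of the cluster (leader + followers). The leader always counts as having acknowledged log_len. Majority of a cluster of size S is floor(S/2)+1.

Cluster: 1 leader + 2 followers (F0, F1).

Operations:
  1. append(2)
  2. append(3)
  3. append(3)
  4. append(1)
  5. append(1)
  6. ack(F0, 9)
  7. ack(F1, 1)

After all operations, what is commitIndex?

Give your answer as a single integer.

Op 1: append 2 -> log_len=2
Op 2: append 3 -> log_len=5
Op 3: append 3 -> log_len=8
Op 4: append 1 -> log_len=9
Op 5: append 1 -> log_len=10
Op 6: F0 acks idx 9 -> match: F0=9 F1=0; commitIndex=9
Op 7: F1 acks idx 1 -> match: F0=9 F1=1; commitIndex=9

Answer: 9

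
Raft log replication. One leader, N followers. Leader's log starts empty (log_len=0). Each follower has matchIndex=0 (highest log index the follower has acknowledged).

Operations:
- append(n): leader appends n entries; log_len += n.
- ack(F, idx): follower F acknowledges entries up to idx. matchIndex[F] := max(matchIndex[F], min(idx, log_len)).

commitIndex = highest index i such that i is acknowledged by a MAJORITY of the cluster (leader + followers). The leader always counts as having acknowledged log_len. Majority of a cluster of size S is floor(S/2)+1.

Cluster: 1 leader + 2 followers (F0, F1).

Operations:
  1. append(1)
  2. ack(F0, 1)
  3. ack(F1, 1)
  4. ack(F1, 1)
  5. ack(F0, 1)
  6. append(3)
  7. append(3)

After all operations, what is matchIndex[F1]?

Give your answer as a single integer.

Op 1: append 1 -> log_len=1
Op 2: F0 acks idx 1 -> match: F0=1 F1=0; commitIndex=1
Op 3: F1 acks idx 1 -> match: F0=1 F1=1; commitIndex=1
Op 4: F1 acks idx 1 -> match: F0=1 F1=1; commitIndex=1
Op 5: F0 acks idx 1 -> match: F0=1 F1=1; commitIndex=1
Op 6: append 3 -> log_len=4
Op 7: append 3 -> log_len=7

Answer: 1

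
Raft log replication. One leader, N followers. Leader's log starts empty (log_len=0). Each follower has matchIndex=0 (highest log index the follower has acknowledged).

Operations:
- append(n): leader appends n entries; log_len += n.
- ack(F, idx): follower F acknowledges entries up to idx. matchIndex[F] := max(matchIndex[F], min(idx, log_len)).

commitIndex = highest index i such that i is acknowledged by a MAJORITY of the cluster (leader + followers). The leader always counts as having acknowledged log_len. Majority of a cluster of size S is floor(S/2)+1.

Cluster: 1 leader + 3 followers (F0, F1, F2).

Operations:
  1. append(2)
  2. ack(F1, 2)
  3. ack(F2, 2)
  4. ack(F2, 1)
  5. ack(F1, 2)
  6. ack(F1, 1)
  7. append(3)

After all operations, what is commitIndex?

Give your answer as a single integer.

Answer: 2

Derivation:
Op 1: append 2 -> log_len=2
Op 2: F1 acks idx 2 -> match: F0=0 F1=2 F2=0; commitIndex=0
Op 3: F2 acks idx 2 -> match: F0=0 F1=2 F2=2; commitIndex=2
Op 4: F2 acks idx 1 -> match: F0=0 F1=2 F2=2; commitIndex=2
Op 5: F1 acks idx 2 -> match: F0=0 F1=2 F2=2; commitIndex=2
Op 6: F1 acks idx 1 -> match: F0=0 F1=2 F2=2; commitIndex=2
Op 7: append 3 -> log_len=5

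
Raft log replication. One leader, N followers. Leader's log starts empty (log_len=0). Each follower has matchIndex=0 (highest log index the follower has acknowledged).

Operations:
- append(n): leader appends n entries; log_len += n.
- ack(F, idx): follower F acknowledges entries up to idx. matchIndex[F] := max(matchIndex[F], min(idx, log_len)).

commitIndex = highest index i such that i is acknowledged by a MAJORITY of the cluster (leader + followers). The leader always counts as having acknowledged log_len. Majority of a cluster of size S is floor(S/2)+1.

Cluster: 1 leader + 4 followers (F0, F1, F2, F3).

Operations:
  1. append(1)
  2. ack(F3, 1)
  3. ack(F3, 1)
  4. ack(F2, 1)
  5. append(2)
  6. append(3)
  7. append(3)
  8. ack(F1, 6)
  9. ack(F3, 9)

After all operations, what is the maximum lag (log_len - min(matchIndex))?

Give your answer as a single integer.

Op 1: append 1 -> log_len=1
Op 2: F3 acks idx 1 -> match: F0=0 F1=0 F2=0 F3=1; commitIndex=0
Op 3: F3 acks idx 1 -> match: F0=0 F1=0 F2=0 F3=1; commitIndex=0
Op 4: F2 acks idx 1 -> match: F0=0 F1=0 F2=1 F3=1; commitIndex=1
Op 5: append 2 -> log_len=3
Op 6: append 3 -> log_len=6
Op 7: append 3 -> log_len=9
Op 8: F1 acks idx 6 -> match: F0=0 F1=6 F2=1 F3=1; commitIndex=1
Op 9: F3 acks idx 9 -> match: F0=0 F1=6 F2=1 F3=9; commitIndex=6

Answer: 9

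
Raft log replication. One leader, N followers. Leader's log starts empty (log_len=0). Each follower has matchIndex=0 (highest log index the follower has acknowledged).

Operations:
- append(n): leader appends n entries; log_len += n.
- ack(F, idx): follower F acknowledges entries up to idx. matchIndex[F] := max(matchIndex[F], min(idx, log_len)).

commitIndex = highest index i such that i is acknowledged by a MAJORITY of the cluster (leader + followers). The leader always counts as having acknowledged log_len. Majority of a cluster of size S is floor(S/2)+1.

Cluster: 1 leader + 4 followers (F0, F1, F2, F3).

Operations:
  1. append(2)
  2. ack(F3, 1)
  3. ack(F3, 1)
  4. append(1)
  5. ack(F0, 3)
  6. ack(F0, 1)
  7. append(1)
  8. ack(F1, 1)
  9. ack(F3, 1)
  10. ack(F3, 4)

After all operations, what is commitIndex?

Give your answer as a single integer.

Op 1: append 2 -> log_len=2
Op 2: F3 acks idx 1 -> match: F0=0 F1=0 F2=0 F3=1; commitIndex=0
Op 3: F3 acks idx 1 -> match: F0=0 F1=0 F2=0 F3=1; commitIndex=0
Op 4: append 1 -> log_len=3
Op 5: F0 acks idx 3 -> match: F0=3 F1=0 F2=0 F3=1; commitIndex=1
Op 6: F0 acks idx 1 -> match: F0=3 F1=0 F2=0 F3=1; commitIndex=1
Op 7: append 1 -> log_len=4
Op 8: F1 acks idx 1 -> match: F0=3 F1=1 F2=0 F3=1; commitIndex=1
Op 9: F3 acks idx 1 -> match: F0=3 F1=1 F2=0 F3=1; commitIndex=1
Op 10: F3 acks idx 4 -> match: F0=3 F1=1 F2=0 F3=4; commitIndex=3

Answer: 3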